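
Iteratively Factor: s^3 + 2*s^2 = (s + 2)*(s^2) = s*(s + 2)*(s)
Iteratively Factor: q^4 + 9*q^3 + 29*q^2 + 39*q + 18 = (q + 3)*(q^3 + 6*q^2 + 11*q + 6) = (q + 2)*(q + 3)*(q^2 + 4*q + 3) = (q + 2)*(q + 3)^2*(q + 1)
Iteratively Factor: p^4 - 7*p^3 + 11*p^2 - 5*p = (p - 5)*(p^3 - 2*p^2 + p) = (p - 5)*(p - 1)*(p^2 - p) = (p - 5)*(p - 1)^2*(p)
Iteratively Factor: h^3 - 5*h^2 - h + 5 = (h - 1)*(h^2 - 4*h - 5) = (h - 1)*(h + 1)*(h - 5)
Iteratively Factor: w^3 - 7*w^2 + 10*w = (w - 5)*(w^2 - 2*w) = (w - 5)*(w - 2)*(w)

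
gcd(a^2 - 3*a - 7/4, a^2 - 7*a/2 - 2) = a + 1/2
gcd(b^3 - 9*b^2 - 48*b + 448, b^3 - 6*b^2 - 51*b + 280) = b^2 - b - 56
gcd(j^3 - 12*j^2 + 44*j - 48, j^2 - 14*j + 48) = j - 6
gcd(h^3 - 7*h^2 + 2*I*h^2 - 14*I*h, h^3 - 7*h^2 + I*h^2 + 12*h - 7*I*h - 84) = h - 7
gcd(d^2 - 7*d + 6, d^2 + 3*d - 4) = d - 1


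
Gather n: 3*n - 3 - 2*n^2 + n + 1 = -2*n^2 + 4*n - 2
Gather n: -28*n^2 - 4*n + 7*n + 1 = -28*n^2 + 3*n + 1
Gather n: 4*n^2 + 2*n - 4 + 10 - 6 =4*n^2 + 2*n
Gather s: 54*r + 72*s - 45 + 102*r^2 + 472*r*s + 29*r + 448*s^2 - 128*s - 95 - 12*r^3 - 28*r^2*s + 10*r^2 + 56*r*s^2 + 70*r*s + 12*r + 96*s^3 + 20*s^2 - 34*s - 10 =-12*r^3 + 112*r^2 + 95*r + 96*s^3 + s^2*(56*r + 468) + s*(-28*r^2 + 542*r - 90) - 150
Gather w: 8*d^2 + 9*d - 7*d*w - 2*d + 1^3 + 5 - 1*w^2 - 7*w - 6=8*d^2 + 7*d - w^2 + w*(-7*d - 7)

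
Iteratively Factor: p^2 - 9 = (p - 3)*(p + 3)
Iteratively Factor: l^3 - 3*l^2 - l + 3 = (l - 1)*(l^2 - 2*l - 3) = (l - 1)*(l + 1)*(l - 3)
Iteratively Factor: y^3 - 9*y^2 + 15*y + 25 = (y - 5)*(y^2 - 4*y - 5) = (y - 5)^2*(y + 1)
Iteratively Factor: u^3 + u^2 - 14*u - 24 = (u - 4)*(u^2 + 5*u + 6) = (u - 4)*(u + 2)*(u + 3)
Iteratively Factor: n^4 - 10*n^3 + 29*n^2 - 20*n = (n - 5)*(n^3 - 5*n^2 + 4*n) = (n - 5)*(n - 1)*(n^2 - 4*n) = n*(n - 5)*(n - 1)*(n - 4)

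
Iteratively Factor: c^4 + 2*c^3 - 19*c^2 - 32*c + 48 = (c - 1)*(c^3 + 3*c^2 - 16*c - 48) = (c - 1)*(c + 4)*(c^2 - c - 12) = (c - 4)*(c - 1)*(c + 4)*(c + 3)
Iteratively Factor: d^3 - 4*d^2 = (d)*(d^2 - 4*d) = d*(d - 4)*(d)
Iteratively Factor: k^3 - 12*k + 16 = (k - 2)*(k^2 + 2*k - 8) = (k - 2)*(k + 4)*(k - 2)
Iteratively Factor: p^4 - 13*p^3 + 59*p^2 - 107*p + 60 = (p - 1)*(p^3 - 12*p^2 + 47*p - 60) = (p - 5)*(p - 1)*(p^2 - 7*p + 12) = (p - 5)*(p - 3)*(p - 1)*(p - 4)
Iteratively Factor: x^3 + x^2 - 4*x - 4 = (x + 1)*(x^2 - 4) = (x - 2)*(x + 1)*(x + 2)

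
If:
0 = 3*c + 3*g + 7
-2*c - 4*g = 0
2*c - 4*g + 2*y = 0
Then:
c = -14/3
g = 7/3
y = 28/3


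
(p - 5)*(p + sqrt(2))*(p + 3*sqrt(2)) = p^3 - 5*p^2 + 4*sqrt(2)*p^2 - 20*sqrt(2)*p + 6*p - 30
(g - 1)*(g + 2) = g^2 + g - 2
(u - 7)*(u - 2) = u^2 - 9*u + 14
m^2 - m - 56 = (m - 8)*(m + 7)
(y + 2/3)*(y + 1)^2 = y^3 + 8*y^2/3 + 7*y/3 + 2/3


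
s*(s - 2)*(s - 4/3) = s^3 - 10*s^2/3 + 8*s/3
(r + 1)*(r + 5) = r^2 + 6*r + 5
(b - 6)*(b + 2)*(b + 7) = b^3 + 3*b^2 - 40*b - 84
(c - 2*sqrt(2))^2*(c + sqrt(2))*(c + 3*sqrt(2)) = c^4 - 18*c^2 + 8*sqrt(2)*c + 48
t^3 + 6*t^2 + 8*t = t*(t + 2)*(t + 4)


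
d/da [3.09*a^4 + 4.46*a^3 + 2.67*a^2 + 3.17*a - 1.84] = 12.36*a^3 + 13.38*a^2 + 5.34*a + 3.17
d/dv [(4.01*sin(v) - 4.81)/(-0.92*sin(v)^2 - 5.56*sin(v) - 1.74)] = (3.6892*sin(v)^2 - 8.8504*sin(v) - 33.721)*cos(v)/(0.8464*sin(v)^4 + 10.2304*sin(v)^3 + 34.1152*sin(v)^2 + 19.3488*sin(v) + 3.0276)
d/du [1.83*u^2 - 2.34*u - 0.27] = 3.66*u - 2.34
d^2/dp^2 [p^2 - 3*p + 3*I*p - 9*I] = 2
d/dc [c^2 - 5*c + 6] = 2*c - 5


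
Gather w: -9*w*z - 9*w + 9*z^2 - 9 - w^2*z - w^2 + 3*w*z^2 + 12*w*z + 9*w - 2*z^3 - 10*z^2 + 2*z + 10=w^2*(-z - 1) + w*(3*z^2 + 3*z) - 2*z^3 - z^2 + 2*z + 1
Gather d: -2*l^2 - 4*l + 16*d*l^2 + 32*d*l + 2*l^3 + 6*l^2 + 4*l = d*(16*l^2 + 32*l) + 2*l^3 + 4*l^2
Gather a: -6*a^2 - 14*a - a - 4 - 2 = -6*a^2 - 15*a - 6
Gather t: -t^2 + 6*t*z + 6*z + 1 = -t^2 + 6*t*z + 6*z + 1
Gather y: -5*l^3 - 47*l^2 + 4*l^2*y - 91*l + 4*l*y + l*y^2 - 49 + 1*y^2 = -5*l^3 - 47*l^2 - 91*l + y^2*(l + 1) + y*(4*l^2 + 4*l) - 49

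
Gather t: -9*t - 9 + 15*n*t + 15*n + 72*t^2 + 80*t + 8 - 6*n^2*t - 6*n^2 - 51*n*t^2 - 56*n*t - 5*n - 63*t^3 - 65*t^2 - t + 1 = -6*n^2 + 10*n - 63*t^3 + t^2*(7 - 51*n) + t*(-6*n^2 - 41*n + 70)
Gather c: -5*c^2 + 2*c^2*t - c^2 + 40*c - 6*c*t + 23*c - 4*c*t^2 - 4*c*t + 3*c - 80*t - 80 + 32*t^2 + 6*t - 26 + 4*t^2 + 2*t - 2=c^2*(2*t - 6) + c*(-4*t^2 - 10*t + 66) + 36*t^2 - 72*t - 108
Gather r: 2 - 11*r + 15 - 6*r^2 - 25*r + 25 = -6*r^2 - 36*r + 42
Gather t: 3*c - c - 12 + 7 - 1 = 2*c - 6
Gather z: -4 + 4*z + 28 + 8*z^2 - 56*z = 8*z^2 - 52*z + 24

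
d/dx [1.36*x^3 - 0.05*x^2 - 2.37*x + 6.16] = 4.08*x^2 - 0.1*x - 2.37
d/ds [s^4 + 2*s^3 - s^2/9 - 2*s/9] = 4*s^3 + 6*s^2 - 2*s/9 - 2/9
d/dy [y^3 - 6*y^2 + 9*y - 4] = 3*y^2 - 12*y + 9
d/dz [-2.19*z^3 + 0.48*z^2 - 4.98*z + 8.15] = -6.57*z^2 + 0.96*z - 4.98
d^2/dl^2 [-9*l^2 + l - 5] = -18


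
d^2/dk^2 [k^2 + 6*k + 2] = 2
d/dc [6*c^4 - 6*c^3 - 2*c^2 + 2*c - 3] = 24*c^3 - 18*c^2 - 4*c + 2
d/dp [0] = 0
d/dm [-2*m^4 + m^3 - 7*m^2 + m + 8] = -8*m^3 + 3*m^2 - 14*m + 1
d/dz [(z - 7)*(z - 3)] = 2*z - 10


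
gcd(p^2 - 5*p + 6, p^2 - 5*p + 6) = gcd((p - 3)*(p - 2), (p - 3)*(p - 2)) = p^2 - 5*p + 6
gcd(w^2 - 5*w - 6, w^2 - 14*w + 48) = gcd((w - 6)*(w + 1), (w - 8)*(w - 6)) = w - 6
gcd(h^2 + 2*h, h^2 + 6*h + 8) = h + 2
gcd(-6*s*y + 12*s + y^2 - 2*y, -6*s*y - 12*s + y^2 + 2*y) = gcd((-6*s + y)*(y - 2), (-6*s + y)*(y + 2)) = -6*s + y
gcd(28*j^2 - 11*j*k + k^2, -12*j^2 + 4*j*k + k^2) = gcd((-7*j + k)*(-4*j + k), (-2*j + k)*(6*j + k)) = 1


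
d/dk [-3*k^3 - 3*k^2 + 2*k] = -9*k^2 - 6*k + 2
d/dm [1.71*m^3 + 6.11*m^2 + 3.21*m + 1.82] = 5.13*m^2 + 12.22*m + 3.21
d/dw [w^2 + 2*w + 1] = 2*w + 2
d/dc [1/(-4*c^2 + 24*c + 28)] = (c - 3)/(2*(-c^2 + 6*c + 7)^2)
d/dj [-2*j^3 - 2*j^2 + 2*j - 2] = -6*j^2 - 4*j + 2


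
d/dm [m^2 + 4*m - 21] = 2*m + 4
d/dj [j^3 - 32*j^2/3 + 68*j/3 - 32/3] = 3*j^2 - 64*j/3 + 68/3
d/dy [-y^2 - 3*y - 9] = -2*y - 3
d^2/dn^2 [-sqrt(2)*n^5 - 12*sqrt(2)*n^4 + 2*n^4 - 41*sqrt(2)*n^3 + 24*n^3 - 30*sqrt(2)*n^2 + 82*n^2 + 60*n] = -20*sqrt(2)*n^3 - 144*sqrt(2)*n^2 + 24*n^2 - 246*sqrt(2)*n + 144*n - 60*sqrt(2) + 164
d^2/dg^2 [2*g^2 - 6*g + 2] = 4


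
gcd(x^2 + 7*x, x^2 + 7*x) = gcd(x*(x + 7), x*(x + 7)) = x^2 + 7*x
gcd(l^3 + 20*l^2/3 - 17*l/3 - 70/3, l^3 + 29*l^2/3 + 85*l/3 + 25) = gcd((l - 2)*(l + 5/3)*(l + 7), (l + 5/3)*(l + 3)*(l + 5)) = l + 5/3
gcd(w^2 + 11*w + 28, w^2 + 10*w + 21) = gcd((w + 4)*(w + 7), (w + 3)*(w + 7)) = w + 7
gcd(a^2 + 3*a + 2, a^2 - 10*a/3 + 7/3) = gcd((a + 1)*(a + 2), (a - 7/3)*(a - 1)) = 1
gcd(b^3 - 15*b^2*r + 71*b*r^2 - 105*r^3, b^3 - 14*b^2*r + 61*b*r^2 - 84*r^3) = b^2 - 10*b*r + 21*r^2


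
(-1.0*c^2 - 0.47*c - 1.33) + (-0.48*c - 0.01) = -1.0*c^2 - 0.95*c - 1.34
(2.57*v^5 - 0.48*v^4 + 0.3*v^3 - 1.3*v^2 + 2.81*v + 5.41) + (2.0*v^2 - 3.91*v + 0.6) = 2.57*v^5 - 0.48*v^4 + 0.3*v^3 + 0.7*v^2 - 1.1*v + 6.01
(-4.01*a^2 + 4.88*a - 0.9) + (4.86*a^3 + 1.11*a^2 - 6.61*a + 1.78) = 4.86*a^3 - 2.9*a^2 - 1.73*a + 0.88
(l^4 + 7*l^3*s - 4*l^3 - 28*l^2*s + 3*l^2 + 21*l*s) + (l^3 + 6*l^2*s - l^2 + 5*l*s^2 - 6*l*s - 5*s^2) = l^4 + 7*l^3*s - 3*l^3 - 22*l^2*s + 2*l^2 + 5*l*s^2 + 15*l*s - 5*s^2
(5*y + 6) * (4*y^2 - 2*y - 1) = 20*y^3 + 14*y^2 - 17*y - 6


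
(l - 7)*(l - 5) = l^2 - 12*l + 35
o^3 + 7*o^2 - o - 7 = (o - 1)*(o + 1)*(o + 7)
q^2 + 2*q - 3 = (q - 1)*(q + 3)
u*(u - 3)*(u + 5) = u^3 + 2*u^2 - 15*u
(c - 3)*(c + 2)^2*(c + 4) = c^4 + 5*c^3 - 4*c^2 - 44*c - 48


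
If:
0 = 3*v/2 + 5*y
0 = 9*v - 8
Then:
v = 8/9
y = -4/15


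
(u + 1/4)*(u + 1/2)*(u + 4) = u^3 + 19*u^2/4 + 25*u/8 + 1/2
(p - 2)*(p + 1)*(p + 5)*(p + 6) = p^4 + 10*p^3 + 17*p^2 - 52*p - 60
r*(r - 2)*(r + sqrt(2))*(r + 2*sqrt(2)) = r^4 - 2*r^3 + 3*sqrt(2)*r^3 - 6*sqrt(2)*r^2 + 4*r^2 - 8*r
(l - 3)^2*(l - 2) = l^3 - 8*l^2 + 21*l - 18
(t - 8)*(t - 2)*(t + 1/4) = t^3 - 39*t^2/4 + 27*t/2 + 4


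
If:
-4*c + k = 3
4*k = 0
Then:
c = -3/4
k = 0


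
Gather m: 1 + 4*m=4*m + 1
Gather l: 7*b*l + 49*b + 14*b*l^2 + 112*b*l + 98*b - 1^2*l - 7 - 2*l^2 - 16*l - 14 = 147*b + l^2*(14*b - 2) + l*(119*b - 17) - 21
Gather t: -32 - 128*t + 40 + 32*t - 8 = -96*t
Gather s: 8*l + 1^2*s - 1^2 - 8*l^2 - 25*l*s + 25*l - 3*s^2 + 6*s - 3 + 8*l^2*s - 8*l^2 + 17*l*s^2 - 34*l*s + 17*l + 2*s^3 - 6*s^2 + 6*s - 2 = -16*l^2 + 50*l + 2*s^3 + s^2*(17*l - 9) + s*(8*l^2 - 59*l + 13) - 6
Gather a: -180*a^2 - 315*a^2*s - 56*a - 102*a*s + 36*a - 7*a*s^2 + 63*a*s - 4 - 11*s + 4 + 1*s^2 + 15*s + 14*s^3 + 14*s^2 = a^2*(-315*s - 180) + a*(-7*s^2 - 39*s - 20) + 14*s^3 + 15*s^2 + 4*s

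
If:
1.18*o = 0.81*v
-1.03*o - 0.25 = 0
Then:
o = -0.24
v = -0.35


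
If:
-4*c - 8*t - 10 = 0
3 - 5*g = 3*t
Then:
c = -2*t - 5/2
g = 3/5 - 3*t/5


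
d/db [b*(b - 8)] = 2*b - 8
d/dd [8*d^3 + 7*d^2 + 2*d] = 24*d^2 + 14*d + 2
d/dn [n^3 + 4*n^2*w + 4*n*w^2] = 3*n^2 + 8*n*w + 4*w^2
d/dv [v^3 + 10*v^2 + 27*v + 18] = 3*v^2 + 20*v + 27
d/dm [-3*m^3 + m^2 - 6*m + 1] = -9*m^2 + 2*m - 6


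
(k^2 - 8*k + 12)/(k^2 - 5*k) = (k^2 - 8*k + 12)/(k*(k - 5))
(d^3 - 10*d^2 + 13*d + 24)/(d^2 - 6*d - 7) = (d^2 - 11*d + 24)/(d - 7)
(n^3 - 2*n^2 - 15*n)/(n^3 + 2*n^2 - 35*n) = (n + 3)/(n + 7)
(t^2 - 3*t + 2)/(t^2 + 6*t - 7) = (t - 2)/(t + 7)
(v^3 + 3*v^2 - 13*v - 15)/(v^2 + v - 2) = (v^3 + 3*v^2 - 13*v - 15)/(v^2 + v - 2)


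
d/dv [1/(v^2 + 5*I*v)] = (-2*v - 5*I)/(v^2*(v + 5*I)^2)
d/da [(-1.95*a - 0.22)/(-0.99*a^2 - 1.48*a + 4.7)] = (1.9305*a^2 + 2.886*a - (1.95*a + 0.22)*(1.98*a + 1.48) - 9.165)/(0.99*a^2 + 1.48*a - 4.7)^2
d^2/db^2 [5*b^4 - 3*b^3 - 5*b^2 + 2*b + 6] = 60*b^2 - 18*b - 10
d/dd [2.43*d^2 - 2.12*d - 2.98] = 4.86*d - 2.12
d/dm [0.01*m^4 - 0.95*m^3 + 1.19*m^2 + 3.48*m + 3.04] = 0.04*m^3 - 2.85*m^2 + 2.38*m + 3.48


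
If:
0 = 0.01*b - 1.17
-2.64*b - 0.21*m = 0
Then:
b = 117.00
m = -1470.86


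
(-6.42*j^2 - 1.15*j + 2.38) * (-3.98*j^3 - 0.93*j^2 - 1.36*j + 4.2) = 25.5516*j^5 + 10.5476*j^4 + 0.3283*j^3 - 27.6134*j^2 - 8.0668*j + 9.996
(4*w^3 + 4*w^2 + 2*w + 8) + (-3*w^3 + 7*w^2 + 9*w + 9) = w^3 + 11*w^2 + 11*w + 17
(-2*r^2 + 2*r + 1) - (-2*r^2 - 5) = 2*r + 6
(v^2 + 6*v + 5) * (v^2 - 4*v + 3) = v^4 + 2*v^3 - 16*v^2 - 2*v + 15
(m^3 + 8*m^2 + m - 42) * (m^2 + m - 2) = m^5 + 9*m^4 + 7*m^3 - 57*m^2 - 44*m + 84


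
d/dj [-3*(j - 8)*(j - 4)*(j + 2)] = -9*j^2 + 60*j - 24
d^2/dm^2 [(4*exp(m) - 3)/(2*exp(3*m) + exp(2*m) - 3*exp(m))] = (64*exp(5*m) - 84*exp(4*m) + 34*exp(3*m) + 36*exp(2*m) + 27*exp(m) - 27)*exp(-m)/(8*exp(6*m) + 12*exp(5*m) - 30*exp(4*m) - 35*exp(3*m) + 45*exp(2*m) + 27*exp(m) - 27)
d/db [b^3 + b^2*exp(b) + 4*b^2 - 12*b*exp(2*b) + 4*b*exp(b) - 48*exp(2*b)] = b^2*exp(b) + 3*b^2 - 24*b*exp(2*b) + 6*b*exp(b) + 8*b - 108*exp(2*b) + 4*exp(b)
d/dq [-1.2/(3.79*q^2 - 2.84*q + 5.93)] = (9.096*q - 3.408)/(3.79*q^2 - 2.84*q + 5.93)^2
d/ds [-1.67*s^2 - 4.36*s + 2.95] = -3.34*s - 4.36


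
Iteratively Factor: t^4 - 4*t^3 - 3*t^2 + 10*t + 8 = (t + 1)*(t^3 - 5*t^2 + 2*t + 8) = (t + 1)^2*(t^2 - 6*t + 8) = (t - 2)*(t + 1)^2*(t - 4)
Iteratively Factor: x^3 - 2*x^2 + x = (x)*(x^2 - 2*x + 1) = x*(x - 1)*(x - 1)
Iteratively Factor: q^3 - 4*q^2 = (q)*(q^2 - 4*q) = q*(q - 4)*(q)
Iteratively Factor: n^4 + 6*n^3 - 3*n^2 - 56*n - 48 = (n - 3)*(n^3 + 9*n^2 + 24*n + 16) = (n - 3)*(n + 4)*(n^2 + 5*n + 4) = (n - 3)*(n + 4)^2*(n + 1)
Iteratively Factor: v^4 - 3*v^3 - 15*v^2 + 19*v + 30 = (v + 3)*(v^3 - 6*v^2 + 3*v + 10) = (v - 5)*(v + 3)*(v^2 - v - 2) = (v - 5)*(v + 1)*(v + 3)*(v - 2)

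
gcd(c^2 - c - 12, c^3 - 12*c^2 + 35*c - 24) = 1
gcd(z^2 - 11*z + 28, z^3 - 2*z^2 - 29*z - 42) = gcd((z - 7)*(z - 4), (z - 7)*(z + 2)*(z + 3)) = z - 7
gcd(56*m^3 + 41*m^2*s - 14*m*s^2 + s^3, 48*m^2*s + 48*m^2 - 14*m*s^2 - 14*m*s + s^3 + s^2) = -8*m + s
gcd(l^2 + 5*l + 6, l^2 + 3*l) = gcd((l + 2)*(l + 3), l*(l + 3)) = l + 3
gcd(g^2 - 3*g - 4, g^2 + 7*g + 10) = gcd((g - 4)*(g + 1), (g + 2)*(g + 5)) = 1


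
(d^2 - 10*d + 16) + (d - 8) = d^2 - 9*d + 8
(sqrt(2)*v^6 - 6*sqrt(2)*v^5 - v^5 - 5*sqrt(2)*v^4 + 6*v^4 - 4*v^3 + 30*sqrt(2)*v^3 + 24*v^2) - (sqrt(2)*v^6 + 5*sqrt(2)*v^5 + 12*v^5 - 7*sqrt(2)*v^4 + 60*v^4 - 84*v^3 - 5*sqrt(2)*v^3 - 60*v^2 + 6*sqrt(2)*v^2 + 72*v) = -11*sqrt(2)*v^5 - 13*v^5 - 54*v^4 + 2*sqrt(2)*v^4 + 35*sqrt(2)*v^3 + 80*v^3 - 6*sqrt(2)*v^2 + 84*v^2 - 72*v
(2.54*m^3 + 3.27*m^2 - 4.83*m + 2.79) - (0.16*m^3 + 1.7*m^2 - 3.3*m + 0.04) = 2.38*m^3 + 1.57*m^2 - 1.53*m + 2.75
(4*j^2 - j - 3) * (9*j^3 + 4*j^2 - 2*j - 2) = 36*j^5 + 7*j^4 - 39*j^3 - 18*j^2 + 8*j + 6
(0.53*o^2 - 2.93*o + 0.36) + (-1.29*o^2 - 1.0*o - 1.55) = -0.76*o^2 - 3.93*o - 1.19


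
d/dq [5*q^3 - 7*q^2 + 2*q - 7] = 15*q^2 - 14*q + 2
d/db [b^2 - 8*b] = 2*b - 8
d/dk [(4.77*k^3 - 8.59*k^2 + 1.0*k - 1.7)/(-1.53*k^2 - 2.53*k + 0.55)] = (-7.2981*k^4 - 24.1362*k^3 + 31.1332*k^2 - 14.651*k - 3.751)/(2.3409*k^4 + 7.7418*k^3 + 4.7179*k^2 - 2.783*k + 0.3025)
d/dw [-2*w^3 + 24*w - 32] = 24 - 6*w^2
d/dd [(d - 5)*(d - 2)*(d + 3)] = 3*d^2 - 8*d - 11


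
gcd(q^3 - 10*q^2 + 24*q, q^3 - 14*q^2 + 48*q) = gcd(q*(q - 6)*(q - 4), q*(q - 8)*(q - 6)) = q^2 - 6*q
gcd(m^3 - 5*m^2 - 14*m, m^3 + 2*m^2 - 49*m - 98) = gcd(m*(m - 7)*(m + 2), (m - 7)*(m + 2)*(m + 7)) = m^2 - 5*m - 14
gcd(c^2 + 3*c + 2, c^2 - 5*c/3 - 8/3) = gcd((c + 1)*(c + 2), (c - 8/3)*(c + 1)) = c + 1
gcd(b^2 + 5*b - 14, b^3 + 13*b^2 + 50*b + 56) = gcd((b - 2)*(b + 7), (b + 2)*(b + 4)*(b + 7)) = b + 7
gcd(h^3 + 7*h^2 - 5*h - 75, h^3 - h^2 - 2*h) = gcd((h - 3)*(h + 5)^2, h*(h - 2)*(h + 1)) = 1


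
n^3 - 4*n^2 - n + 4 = (n - 4)*(n - 1)*(n + 1)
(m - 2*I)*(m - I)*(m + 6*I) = m^3 + 3*I*m^2 + 16*m - 12*I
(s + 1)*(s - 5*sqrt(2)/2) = s^2 - 5*sqrt(2)*s/2 + s - 5*sqrt(2)/2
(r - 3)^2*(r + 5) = r^3 - r^2 - 21*r + 45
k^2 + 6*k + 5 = (k + 1)*(k + 5)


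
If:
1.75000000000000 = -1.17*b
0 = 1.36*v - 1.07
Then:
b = -1.50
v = 0.79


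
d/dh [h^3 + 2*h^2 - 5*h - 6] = 3*h^2 + 4*h - 5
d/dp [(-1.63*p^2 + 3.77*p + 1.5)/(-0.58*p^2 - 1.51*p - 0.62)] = (4.6479*p^2 + 3.7612*p - 0.0724)/(0.3364*p^4 + 1.7516*p^3 + 2.9993*p^2 + 1.8724*p + 0.3844)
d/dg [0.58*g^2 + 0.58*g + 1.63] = 1.16*g + 0.58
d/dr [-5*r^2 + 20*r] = 20 - 10*r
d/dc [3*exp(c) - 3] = 3*exp(c)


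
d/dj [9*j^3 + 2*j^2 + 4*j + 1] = 27*j^2 + 4*j + 4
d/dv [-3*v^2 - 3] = -6*v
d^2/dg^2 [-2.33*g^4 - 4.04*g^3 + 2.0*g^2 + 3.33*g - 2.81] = -27.96*g^2 - 24.24*g + 4.0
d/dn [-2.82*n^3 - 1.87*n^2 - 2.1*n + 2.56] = -8.46*n^2 - 3.74*n - 2.1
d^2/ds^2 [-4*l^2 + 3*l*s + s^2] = 2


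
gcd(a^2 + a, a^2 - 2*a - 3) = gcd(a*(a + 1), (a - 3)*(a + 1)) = a + 1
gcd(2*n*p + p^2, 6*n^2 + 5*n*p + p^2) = 2*n + p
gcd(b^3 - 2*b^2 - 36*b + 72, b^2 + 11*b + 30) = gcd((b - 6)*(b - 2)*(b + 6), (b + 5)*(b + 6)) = b + 6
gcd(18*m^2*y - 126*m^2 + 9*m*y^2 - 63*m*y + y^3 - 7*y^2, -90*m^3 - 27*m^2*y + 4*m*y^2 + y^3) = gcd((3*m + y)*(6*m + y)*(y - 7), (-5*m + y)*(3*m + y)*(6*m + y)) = 18*m^2 + 9*m*y + y^2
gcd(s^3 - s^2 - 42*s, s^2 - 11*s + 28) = s - 7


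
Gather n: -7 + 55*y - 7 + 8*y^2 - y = 8*y^2 + 54*y - 14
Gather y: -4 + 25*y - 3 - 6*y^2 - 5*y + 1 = -6*y^2 + 20*y - 6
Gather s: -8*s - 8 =-8*s - 8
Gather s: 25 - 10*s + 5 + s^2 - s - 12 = s^2 - 11*s + 18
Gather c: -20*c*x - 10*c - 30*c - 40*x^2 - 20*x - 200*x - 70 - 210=c*(-20*x - 40) - 40*x^2 - 220*x - 280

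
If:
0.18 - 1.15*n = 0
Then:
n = 0.16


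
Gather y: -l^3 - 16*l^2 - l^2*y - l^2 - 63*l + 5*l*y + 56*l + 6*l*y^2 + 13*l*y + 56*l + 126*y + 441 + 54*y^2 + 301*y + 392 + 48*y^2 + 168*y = -l^3 - 17*l^2 + 49*l + y^2*(6*l + 102) + y*(-l^2 + 18*l + 595) + 833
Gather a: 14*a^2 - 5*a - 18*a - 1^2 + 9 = 14*a^2 - 23*a + 8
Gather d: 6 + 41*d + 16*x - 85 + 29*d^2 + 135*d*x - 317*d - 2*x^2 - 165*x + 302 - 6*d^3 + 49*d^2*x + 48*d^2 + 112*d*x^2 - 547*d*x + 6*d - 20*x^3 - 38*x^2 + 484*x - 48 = -6*d^3 + d^2*(49*x + 77) + d*(112*x^2 - 412*x - 270) - 20*x^3 - 40*x^2 + 335*x + 175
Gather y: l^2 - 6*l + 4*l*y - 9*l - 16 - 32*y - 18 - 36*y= l^2 - 15*l + y*(4*l - 68) - 34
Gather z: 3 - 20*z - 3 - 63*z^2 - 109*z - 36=-63*z^2 - 129*z - 36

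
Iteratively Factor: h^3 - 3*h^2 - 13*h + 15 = (h - 1)*(h^2 - 2*h - 15) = (h - 1)*(h + 3)*(h - 5)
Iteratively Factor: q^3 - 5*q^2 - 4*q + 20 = (q + 2)*(q^2 - 7*q + 10) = (q - 5)*(q + 2)*(q - 2)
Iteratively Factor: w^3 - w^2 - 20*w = (w)*(w^2 - w - 20) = w*(w - 5)*(w + 4)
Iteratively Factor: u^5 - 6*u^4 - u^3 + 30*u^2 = (u - 5)*(u^4 - u^3 - 6*u^2) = (u - 5)*(u - 3)*(u^3 + 2*u^2) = u*(u - 5)*(u - 3)*(u^2 + 2*u) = u^2*(u - 5)*(u - 3)*(u + 2)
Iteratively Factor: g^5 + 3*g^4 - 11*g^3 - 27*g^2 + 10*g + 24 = (g - 1)*(g^4 + 4*g^3 - 7*g^2 - 34*g - 24) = (g - 1)*(g + 1)*(g^3 + 3*g^2 - 10*g - 24) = (g - 1)*(g + 1)*(g + 2)*(g^2 + g - 12) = (g - 3)*(g - 1)*(g + 1)*(g + 2)*(g + 4)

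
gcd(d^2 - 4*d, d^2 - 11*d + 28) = d - 4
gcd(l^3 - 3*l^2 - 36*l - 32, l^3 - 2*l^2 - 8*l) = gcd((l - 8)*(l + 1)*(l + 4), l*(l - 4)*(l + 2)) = 1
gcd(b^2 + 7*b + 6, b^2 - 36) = b + 6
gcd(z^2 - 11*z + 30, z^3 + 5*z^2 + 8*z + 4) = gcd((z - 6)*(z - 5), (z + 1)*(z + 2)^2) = 1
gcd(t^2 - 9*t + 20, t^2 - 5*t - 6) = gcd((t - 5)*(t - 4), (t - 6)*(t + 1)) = 1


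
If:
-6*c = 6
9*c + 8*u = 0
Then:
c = -1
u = 9/8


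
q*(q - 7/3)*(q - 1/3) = q^3 - 8*q^2/3 + 7*q/9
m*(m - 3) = m^2 - 3*m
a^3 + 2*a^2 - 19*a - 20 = (a - 4)*(a + 1)*(a + 5)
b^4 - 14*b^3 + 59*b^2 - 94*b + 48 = (b - 8)*(b - 3)*(b - 2)*(b - 1)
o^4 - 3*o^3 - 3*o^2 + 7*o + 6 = (o - 3)*(o - 2)*(o + 1)^2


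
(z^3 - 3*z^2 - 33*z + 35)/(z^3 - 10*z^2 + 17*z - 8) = (z^2 - 2*z - 35)/(z^2 - 9*z + 8)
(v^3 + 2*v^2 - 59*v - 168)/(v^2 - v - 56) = v + 3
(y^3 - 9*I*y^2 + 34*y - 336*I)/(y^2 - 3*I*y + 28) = (y^2 - 2*I*y + 48)/(y + 4*I)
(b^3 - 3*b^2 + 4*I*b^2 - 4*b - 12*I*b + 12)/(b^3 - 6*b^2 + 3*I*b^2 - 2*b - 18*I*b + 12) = (b^2 + b*(-3 + 2*I) - 6*I)/(b^2 + b*(-6 + I) - 6*I)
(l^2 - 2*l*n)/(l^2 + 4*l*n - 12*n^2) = l/(l + 6*n)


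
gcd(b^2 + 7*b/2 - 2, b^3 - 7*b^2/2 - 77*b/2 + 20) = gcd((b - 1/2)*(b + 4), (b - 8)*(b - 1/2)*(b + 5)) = b - 1/2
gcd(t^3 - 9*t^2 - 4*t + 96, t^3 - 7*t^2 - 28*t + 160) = t^2 - 12*t + 32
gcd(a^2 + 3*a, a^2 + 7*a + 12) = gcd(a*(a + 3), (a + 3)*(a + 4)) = a + 3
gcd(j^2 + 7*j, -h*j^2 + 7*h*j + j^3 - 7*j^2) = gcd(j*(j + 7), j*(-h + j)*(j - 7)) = j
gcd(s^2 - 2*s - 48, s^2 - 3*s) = 1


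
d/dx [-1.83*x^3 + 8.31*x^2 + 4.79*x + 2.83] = -5.49*x^2 + 16.62*x + 4.79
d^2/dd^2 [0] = 0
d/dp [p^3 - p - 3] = 3*p^2 - 1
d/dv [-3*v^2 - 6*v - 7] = -6*v - 6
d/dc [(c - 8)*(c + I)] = 2*c - 8 + I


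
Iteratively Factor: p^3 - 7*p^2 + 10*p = (p - 5)*(p^2 - 2*p) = p*(p - 5)*(p - 2)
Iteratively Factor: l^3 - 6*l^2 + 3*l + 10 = (l + 1)*(l^2 - 7*l + 10) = (l - 5)*(l + 1)*(l - 2)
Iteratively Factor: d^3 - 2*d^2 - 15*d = (d + 3)*(d^2 - 5*d) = d*(d + 3)*(d - 5)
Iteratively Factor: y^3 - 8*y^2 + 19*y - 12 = (y - 3)*(y^2 - 5*y + 4) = (y - 4)*(y - 3)*(y - 1)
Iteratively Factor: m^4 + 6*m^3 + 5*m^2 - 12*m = (m + 4)*(m^3 + 2*m^2 - 3*m) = m*(m + 4)*(m^2 + 2*m - 3) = m*(m - 1)*(m + 4)*(m + 3)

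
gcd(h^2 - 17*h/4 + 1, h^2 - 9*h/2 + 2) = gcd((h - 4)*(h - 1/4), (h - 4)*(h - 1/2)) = h - 4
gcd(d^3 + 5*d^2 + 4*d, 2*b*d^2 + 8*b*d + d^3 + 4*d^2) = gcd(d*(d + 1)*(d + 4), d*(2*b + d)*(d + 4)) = d^2 + 4*d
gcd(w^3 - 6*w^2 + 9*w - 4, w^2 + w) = 1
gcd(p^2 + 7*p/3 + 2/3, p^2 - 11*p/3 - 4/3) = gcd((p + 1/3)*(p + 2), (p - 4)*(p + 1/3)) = p + 1/3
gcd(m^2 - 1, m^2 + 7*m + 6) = m + 1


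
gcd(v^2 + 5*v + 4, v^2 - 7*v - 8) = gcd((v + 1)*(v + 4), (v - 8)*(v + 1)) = v + 1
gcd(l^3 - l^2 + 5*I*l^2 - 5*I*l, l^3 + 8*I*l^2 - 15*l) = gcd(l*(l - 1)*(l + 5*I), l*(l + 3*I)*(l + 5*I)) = l^2 + 5*I*l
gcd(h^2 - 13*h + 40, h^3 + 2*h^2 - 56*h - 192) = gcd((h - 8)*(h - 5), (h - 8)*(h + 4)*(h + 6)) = h - 8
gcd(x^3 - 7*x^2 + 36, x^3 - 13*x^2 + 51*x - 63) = x - 3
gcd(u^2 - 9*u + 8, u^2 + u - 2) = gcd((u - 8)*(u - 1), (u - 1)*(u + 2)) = u - 1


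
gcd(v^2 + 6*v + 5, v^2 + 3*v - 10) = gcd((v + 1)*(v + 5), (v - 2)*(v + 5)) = v + 5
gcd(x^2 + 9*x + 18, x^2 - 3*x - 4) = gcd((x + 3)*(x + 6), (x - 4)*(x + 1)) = 1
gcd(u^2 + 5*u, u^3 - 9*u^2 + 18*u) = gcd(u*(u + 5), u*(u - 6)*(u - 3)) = u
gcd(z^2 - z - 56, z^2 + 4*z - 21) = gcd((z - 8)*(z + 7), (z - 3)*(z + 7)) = z + 7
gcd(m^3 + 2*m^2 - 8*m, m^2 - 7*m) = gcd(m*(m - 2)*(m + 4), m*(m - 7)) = m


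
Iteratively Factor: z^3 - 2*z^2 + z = (z - 1)*(z^2 - z) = (z - 1)^2*(z)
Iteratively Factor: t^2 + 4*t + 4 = (t + 2)*(t + 2)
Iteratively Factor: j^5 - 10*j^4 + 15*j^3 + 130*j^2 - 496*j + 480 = (j - 3)*(j^4 - 7*j^3 - 6*j^2 + 112*j - 160) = (j - 3)*(j + 4)*(j^3 - 11*j^2 + 38*j - 40) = (j - 5)*(j - 3)*(j + 4)*(j^2 - 6*j + 8) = (j - 5)*(j - 3)*(j - 2)*(j + 4)*(j - 4)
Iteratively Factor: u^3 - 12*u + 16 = (u - 2)*(u^2 + 2*u - 8) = (u - 2)*(u + 4)*(u - 2)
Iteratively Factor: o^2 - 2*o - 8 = (o + 2)*(o - 4)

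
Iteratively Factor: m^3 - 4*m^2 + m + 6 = (m - 3)*(m^2 - m - 2) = (m - 3)*(m + 1)*(m - 2)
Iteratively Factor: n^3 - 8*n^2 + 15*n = (n - 5)*(n^2 - 3*n) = n*(n - 5)*(n - 3)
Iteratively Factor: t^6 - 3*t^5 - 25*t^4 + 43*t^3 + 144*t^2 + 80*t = (t + 1)*(t^5 - 4*t^4 - 21*t^3 + 64*t^2 + 80*t) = t*(t + 1)*(t^4 - 4*t^3 - 21*t^2 + 64*t + 80) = t*(t + 1)^2*(t^3 - 5*t^2 - 16*t + 80) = t*(t - 4)*(t + 1)^2*(t^2 - t - 20) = t*(t - 5)*(t - 4)*(t + 1)^2*(t + 4)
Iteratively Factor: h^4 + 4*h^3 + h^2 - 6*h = (h + 2)*(h^3 + 2*h^2 - 3*h) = (h + 2)*(h + 3)*(h^2 - h) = h*(h + 2)*(h + 3)*(h - 1)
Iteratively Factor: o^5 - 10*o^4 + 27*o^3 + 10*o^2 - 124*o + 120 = (o - 3)*(o^4 - 7*o^3 + 6*o^2 + 28*o - 40) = (o - 3)*(o + 2)*(o^3 - 9*o^2 + 24*o - 20) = (o - 3)*(o - 2)*(o + 2)*(o^2 - 7*o + 10) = (o - 5)*(o - 3)*(o - 2)*(o + 2)*(o - 2)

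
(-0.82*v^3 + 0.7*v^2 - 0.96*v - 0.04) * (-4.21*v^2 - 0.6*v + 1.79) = 3.4522*v^5 - 2.455*v^4 + 2.1538*v^3 + 1.9974*v^2 - 1.6944*v - 0.0716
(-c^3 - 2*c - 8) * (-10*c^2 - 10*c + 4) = 10*c^5 + 10*c^4 + 16*c^3 + 100*c^2 + 72*c - 32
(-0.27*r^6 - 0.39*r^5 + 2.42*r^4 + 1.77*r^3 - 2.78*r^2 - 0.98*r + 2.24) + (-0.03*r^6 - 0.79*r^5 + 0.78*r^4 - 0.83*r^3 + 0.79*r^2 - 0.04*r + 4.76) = -0.3*r^6 - 1.18*r^5 + 3.2*r^4 + 0.94*r^3 - 1.99*r^2 - 1.02*r + 7.0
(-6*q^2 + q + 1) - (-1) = -6*q^2 + q + 2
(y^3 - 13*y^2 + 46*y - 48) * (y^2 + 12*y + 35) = y^5 - y^4 - 75*y^3 + 49*y^2 + 1034*y - 1680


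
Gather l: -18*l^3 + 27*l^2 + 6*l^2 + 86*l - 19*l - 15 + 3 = -18*l^3 + 33*l^2 + 67*l - 12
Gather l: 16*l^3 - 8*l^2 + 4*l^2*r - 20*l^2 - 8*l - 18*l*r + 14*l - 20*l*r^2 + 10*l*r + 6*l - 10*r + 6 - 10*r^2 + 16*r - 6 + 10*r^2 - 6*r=16*l^3 + l^2*(4*r - 28) + l*(-20*r^2 - 8*r + 12)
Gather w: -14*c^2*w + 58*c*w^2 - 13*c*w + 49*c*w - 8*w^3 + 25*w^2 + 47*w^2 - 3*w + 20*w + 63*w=-8*w^3 + w^2*(58*c + 72) + w*(-14*c^2 + 36*c + 80)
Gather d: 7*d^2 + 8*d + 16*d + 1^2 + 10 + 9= 7*d^2 + 24*d + 20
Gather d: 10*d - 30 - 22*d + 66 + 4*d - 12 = 24 - 8*d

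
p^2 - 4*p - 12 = (p - 6)*(p + 2)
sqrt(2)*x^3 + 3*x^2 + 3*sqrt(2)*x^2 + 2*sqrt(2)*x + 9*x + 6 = (x + 2)*(x + 3*sqrt(2)/2)*(sqrt(2)*x + sqrt(2))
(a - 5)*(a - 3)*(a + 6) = a^3 - 2*a^2 - 33*a + 90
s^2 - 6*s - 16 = (s - 8)*(s + 2)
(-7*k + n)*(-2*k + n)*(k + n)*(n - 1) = 14*k^3*n - 14*k^3 + 5*k^2*n^2 - 5*k^2*n - 8*k*n^3 + 8*k*n^2 + n^4 - n^3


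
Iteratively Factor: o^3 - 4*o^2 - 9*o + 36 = (o + 3)*(o^2 - 7*o + 12) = (o - 4)*(o + 3)*(o - 3)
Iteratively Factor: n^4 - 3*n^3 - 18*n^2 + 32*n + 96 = (n + 2)*(n^3 - 5*n^2 - 8*n + 48) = (n + 2)*(n + 3)*(n^2 - 8*n + 16) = (n - 4)*(n + 2)*(n + 3)*(n - 4)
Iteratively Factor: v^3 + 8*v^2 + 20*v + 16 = (v + 2)*(v^2 + 6*v + 8) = (v + 2)^2*(v + 4)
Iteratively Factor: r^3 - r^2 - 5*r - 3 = (r + 1)*(r^2 - 2*r - 3) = (r + 1)^2*(r - 3)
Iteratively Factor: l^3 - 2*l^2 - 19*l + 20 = (l - 5)*(l^2 + 3*l - 4) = (l - 5)*(l - 1)*(l + 4)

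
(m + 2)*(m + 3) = m^2 + 5*m + 6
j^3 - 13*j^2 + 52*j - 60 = (j - 6)*(j - 5)*(j - 2)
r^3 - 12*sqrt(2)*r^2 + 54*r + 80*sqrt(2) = (r - 8*sqrt(2))*(r - 5*sqrt(2))*(r + sqrt(2))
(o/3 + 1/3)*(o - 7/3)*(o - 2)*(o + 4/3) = o^4/3 - 2*o^3/3 - 37*o^2/27 + 46*o/27 + 56/27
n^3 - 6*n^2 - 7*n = n*(n - 7)*(n + 1)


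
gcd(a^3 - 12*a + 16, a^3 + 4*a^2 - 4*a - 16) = a^2 + 2*a - 8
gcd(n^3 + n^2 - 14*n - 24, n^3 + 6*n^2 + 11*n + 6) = n^2 + 5*n + 6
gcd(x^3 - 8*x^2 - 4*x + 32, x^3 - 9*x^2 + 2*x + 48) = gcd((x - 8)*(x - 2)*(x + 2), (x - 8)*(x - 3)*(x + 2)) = x^2 - 6*x - 16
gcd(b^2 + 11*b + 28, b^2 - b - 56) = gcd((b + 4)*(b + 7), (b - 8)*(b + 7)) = b + 7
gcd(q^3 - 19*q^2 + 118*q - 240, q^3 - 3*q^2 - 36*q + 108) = q - 6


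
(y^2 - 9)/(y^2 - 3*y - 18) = (y - 3)/(y - 6)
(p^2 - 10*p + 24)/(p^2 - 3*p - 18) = (p - 4)/(p + 3)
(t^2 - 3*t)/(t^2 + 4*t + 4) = t*(t - 3)/(t^2 + 4*t + 4)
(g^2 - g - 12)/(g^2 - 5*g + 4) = (g + 3)/(g - 1)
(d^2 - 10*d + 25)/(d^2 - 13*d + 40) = (d - 5)/(d - 8)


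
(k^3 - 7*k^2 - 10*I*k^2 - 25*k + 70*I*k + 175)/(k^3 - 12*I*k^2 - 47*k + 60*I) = (k^2 - k*(7 + 5*I) + 35*I)/(k^2 - 7*I*k - 12)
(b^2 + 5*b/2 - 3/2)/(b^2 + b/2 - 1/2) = (b + 3)/(b + 1)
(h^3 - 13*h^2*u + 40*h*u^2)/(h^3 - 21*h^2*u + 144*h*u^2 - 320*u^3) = h/(h - 8*u)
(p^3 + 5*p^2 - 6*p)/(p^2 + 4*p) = (p^2 + 5*p - 6)/(p + 4)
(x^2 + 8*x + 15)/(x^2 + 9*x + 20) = (x + 3)/(x + 4)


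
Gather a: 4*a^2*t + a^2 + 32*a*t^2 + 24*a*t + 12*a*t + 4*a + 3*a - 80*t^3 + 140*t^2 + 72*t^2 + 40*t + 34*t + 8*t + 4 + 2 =a^2*(4*t + 1) + a*(32*t^2 + 36*t + 7) - 80*t^3 + 212*t^2 + 82*t + 6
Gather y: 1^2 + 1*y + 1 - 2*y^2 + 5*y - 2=-2*y^2 + 6*y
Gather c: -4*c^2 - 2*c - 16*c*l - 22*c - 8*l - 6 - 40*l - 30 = -4*c^2 + c*(-16*l - 24) - 48*l - 36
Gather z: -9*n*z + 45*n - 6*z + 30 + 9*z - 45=45*n + z*(3 - 9*n) - 15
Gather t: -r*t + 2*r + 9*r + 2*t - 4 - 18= 11*r + t*(2 - r) - 22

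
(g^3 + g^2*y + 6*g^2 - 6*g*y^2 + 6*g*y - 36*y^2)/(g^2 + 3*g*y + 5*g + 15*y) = (g^2 - 2*g*y + 6*g - 12*y)/(g + 5)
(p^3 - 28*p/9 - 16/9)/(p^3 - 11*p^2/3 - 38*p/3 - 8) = (3*p^2 - 4*p - 4)/(3*(p^2 - 5*p - 6))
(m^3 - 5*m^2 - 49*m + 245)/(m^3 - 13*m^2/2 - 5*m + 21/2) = 2*(m^2 + 2*m - 35)/(2*m^2 + m - 3)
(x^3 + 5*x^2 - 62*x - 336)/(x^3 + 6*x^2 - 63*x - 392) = (x + 6)/(x + 7)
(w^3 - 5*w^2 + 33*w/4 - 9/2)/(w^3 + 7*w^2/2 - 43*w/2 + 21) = (w - 3/2)/(w + 7)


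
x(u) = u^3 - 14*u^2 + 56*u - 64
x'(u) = 3*u^2 - 28*u + 56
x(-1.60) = -193.54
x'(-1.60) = 108.48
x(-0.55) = -99.20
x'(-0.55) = 72.31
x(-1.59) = -192.45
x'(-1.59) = 108.10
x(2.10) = 1.12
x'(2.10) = 10.43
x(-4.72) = -745.37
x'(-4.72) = 255.00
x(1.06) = -19.18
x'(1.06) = 29.69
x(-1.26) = -158.79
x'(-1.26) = 96.04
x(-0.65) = -106.59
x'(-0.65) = 75.47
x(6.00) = -16.00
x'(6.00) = -4.00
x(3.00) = 5.00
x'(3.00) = -1.00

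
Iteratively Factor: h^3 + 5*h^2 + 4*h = (h + 1)*(h^2 + 4*h) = (h + 1)*(h + 4)*(h)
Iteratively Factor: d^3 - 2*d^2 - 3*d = (d + 1)*(d^2 - 3*d) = d*(d + 1)*(d - 3)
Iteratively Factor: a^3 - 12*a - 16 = (a + 2)*(a^2 - 2*a - 8) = (a + 2)^2*(a - 4)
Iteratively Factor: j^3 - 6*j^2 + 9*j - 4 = (j - 1)*(j^2 - 5*j + 4) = (j - 1)^2*(j - 4)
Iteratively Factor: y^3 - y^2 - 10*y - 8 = (y + 2)*(y^2 - 3*y - 4) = (y + 1)*(y + 2)*(y - 4)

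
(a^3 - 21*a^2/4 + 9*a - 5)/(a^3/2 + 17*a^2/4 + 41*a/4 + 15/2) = (4*a^3 - 21*a^2 + 36*a - 20)/(2*a^3 + 17*a^2 + 41*a + 30)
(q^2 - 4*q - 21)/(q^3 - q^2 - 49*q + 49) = (q + 3)/(q^2 + 6*q - 7)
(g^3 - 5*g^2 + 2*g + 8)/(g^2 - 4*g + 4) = (g^2 - 3*g - 4)/(g - 2)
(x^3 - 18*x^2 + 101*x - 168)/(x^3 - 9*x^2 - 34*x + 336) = (x - 3)/(x + 6)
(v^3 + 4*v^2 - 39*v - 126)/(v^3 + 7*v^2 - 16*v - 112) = (v^2 - 3*v - 18)/(v^2 - 16)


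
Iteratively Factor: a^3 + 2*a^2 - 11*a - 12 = (a - 3)*(a^2 + 5*a + 4) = (a - 3)*(a + 1)*(a + 4)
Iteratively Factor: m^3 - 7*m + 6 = (m + 3)*(m^2 - 3*m + 2) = (m - 1)*(m + 3)*(m - 2)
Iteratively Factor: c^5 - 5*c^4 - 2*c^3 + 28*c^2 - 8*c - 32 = (c - 2)*(c^4 - 3*c^3 - 8*c^2 + 12*c + 16) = (c - 2)*(c + 2)*(c^3 - 5*c^2 + 2*c + 8) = (c - 2)^2*(c + 2)*(c^2 - 3*c - 4) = (c - 4)*(c - 2)^2*(c + 2)*(c + 1)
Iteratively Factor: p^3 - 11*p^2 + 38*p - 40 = (p - 5)*(p^2 - 6*p + 8) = (p - 5)*(p - 2)*(p - 4)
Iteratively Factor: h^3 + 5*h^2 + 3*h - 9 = (h + 3)*(h^2 + 2*h - 3) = (h + 3)^2*(h - 1)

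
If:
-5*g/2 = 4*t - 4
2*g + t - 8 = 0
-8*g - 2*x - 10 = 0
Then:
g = 56/11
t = -24/11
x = -279/11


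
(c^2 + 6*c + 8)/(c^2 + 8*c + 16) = (c + 2)/(c + 4)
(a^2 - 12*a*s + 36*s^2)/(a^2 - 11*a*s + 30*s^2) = (-a + 6*s)/(-a + 5*s)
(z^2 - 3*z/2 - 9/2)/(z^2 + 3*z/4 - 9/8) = 4*(z - 3)/(4*z - 3)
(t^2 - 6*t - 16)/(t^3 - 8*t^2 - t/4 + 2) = 4*(t + 2)/(4*t^2 - 1)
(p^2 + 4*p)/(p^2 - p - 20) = p/(p - 5)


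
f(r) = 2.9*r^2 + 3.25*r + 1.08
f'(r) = 5.8*r + 3.25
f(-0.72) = 0.24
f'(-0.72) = -0.93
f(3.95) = 59.16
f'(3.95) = 26.16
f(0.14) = 1.59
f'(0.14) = 4.06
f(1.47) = 12.12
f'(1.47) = 11.78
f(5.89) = 120.83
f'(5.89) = 37.41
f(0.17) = 1.72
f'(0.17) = 4.24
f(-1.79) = 4.55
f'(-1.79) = -7.13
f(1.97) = 18.74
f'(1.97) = 14.68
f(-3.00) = 17.43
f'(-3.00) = -14.15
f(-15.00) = 604.83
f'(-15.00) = -83.75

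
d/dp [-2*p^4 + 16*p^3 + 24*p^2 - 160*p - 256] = -8*p^3 + 48*p^2 + 48*p - 160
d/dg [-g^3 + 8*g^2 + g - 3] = -3*g^2 + 16*g + 1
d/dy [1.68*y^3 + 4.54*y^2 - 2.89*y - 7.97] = 5.04*y^2 + 9.08*y - 2.89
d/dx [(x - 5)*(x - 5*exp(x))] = x - (x - 5)*(5*exp(x) - 1) - 5*exp(x)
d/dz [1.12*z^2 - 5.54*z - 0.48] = 2.24*z - 5.54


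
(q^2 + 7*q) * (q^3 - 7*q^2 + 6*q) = q^5 - 43*q^3 + 42*q^2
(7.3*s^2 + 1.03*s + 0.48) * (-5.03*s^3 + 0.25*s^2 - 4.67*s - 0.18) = -36.719*s^5 - 3.3559*s^4 - 36.2479*s^3 - 6.0041*s^2 - 2.427*s - 0.0864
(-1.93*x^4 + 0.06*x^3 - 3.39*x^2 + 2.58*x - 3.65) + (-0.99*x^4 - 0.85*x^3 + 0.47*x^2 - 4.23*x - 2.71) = -2.92*x^4 - 0.79*x^3 - 2.92*x^2 - 1.65*x - 6.36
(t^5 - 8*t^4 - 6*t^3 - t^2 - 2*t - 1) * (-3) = -3*t^5 + 24*t^4 + 18*t^3 + 3*t^2 + 6*t + 3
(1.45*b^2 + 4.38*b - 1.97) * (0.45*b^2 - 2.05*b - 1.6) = 0.6525*b^4 - 1.0015*b^3 - 12.1855*b^2 - 2.9695*b + 3.152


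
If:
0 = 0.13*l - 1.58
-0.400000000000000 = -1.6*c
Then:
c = 0.25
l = 12.15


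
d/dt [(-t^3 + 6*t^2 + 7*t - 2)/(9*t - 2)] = 2*(-9*t^3 + 30*t^2 - 12*t + 2)/(81*t^2 - 36*t + 4)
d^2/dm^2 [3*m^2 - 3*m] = 6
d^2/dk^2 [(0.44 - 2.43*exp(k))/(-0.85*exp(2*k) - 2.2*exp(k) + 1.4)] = (1.755675*exp(4*k) - 5.8157*exp(3*k) + 14.8818*exp(2*k) + 3.2604*exp(k) + 3.4076)*exp(k)/(0.614125*exp(6*k) + 4.7685*exp(5*k) + 9.3075*exp(4*k) - 5.05999999999999*exp(3*k) - 15.33*exp(2*k) + 12.936*exp(k) - 2.744)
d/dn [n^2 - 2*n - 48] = 2*n - 2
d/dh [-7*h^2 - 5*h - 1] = -14*h - 5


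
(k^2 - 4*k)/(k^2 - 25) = k*(k - 4)/(k^2 - 25)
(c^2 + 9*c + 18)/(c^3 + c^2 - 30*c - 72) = (c + 6)/(c^2 - 2*c - 24)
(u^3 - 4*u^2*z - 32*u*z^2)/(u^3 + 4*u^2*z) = (u - 8*z)/u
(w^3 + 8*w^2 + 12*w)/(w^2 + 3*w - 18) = w*(w + 2)/(w - 3)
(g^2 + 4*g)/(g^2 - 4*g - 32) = g/(g - 8)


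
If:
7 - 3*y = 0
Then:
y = 7/3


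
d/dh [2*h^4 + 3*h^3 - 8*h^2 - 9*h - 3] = 8*h^3 + 9*h^2 - 16*h - 9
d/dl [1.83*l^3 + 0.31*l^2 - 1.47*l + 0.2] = 5.49*l^2 + 0.62*l - 1.47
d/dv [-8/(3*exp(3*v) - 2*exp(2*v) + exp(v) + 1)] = (72*exp(2*v) - 32*exp(v) + 8)*exp(v)/(3*exp(3*v) - 2*exp(2*v) + exp(v) + 1)^2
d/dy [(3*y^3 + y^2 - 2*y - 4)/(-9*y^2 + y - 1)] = (-27*y^4 + 6*y^3 - 26*y^2 - 74*y + 6)/(81*y^4 - 18*y^3 + 19*y^2 - 2*y + 1)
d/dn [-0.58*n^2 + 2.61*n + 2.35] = 2.61 - 1.16*n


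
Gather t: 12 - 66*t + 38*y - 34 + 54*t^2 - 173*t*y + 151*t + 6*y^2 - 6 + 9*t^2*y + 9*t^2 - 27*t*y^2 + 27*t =t^2*(9*y + 63) + t*(-27*y^2 - 173*y + 112) + 6*y^2 + 38*y - 28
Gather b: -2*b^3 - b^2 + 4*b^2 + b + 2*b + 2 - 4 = -2*b^3 + 3*b^2 + 3*b - 2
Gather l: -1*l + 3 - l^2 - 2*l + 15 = -l^2 - 3*l + 18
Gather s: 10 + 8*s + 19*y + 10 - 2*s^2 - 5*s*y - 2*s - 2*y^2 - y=-2*s^2 + s*(6 - 5*y) - 2*y^2 + 18*y + 20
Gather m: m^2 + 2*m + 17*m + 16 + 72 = m^2 + 19*m + 88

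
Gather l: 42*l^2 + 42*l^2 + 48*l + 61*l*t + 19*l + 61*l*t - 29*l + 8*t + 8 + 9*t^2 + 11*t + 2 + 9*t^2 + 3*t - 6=84*l^2 + l*(122*t + 38) + 18*t^2 + 22*t + 4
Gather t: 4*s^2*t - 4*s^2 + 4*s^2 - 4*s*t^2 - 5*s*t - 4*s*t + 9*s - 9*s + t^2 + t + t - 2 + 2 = t^2*(1 - 4*s) + t*(4*s^2 - 9*s + 2)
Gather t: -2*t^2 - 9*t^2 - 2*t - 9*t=-11*t^2 - 11*t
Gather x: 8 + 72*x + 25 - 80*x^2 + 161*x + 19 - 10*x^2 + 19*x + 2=-90*x^2 + 252*x + 54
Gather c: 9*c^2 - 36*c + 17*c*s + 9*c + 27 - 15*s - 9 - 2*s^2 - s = 9*c^2 + c*(17*s - 27) - 2*s^2 - 16*s + 18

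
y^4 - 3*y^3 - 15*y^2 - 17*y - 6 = (y - 6)*(y + 1)^3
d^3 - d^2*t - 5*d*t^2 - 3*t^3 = (d - 3*t)*(d + t)^2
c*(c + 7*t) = c^2 + 7*c*t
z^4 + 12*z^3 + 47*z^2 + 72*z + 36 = (z + 1)*(z + 2)*(z + 3)*(z + 6)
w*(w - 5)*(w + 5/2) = w^3 - 5*w^2/2 - 25*w/2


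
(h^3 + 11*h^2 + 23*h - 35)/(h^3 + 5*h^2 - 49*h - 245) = (h - 1)/(h - 7)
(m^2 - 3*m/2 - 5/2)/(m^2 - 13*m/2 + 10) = (m + 1)/(m - 4)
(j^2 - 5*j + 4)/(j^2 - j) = (j - 4)/j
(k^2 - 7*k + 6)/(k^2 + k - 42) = (k - 1)/(k + 7)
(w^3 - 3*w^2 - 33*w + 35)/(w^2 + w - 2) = (w^2 - 2*w - 35)/(w + 2)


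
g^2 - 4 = (g - 2)*(g + 2)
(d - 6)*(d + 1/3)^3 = d^4 - 5*d^3 - 17*d^2/3 - 53*d/27 - 2/9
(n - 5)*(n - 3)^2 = n^3 - 11*n^2 + 39*n - 45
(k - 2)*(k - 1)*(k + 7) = k^3 + 4*k^2 - 19*k + 14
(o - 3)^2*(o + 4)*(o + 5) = o^4 + 3*o^3 - 25*o^2 - 39*o + 180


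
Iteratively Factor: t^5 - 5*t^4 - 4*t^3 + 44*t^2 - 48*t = (t - 2)*(t^4 - 3*t^3 - 10*t^2 + 24*t) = (t - 2)*(t + 3)*(t^3 - 6*t^2 + 8*t) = (t - 2)^2*(t + 3)*(t^2 - 4*t) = t*(t - 2)^2*(t + 3)*(t - 4)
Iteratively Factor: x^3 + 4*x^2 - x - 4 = (x - 1)*(x^2 + 5*x + 4) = (x - 1)*(x + 4)*(x + 1)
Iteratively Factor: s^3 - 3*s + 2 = (s - 1)*(s^2 + s - 2) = (s - 1)*(s + 2)*(s - 1)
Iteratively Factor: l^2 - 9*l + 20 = (l - 4)*(l - 5)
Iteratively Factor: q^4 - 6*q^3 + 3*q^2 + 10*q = (q + 1)*(q^3 - 7*q^2 + 10*q) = q*(q + 1)*(q^2 - 7*q + 10) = q*(q - 2)*(q + 1)*(q - 5)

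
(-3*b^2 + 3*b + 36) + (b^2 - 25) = -2*b^2 + 3*b + 11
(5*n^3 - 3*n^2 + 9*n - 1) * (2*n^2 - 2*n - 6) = 10*n^5 - 16*n^4 - 6*n^3 - 2*n^2 - 52*n + 6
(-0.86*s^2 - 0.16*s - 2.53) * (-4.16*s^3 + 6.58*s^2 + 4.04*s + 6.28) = 3.5776*s^5 - 4.9932*s^4 + 5.9976*s^3 - 22.6946*s^2 - 11.226*s - 15.8884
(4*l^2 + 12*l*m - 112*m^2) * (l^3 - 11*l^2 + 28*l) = 4*l^5 + 12*l^4*m - 44*l^4 - 112*l^3*m^2 - 132*l^3*m + 112*l^3 + 1232*l^2*m^2 + 336*l^2*m - 3136*l*m^2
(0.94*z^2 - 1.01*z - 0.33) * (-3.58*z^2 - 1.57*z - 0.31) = -3.3652*z^4 + 2.14*z^3 + 2.4757*z^2 + 0.8312*z + 0.1023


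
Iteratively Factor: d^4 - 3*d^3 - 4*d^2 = (d + 1)*(d^3 - 4*d^2) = (d - 4)*(d + 1)*(d^2) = d*(d - 4)*(d + 1)*(d)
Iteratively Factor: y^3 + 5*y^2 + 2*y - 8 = (y + 2)*(y^2 + 3*y - 4) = (y + 2)*(y + 4)*(y - 1)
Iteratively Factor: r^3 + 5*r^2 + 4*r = (r + 4)*(r^2 + r) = r*(r + 4)*(r + 1)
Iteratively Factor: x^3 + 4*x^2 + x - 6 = (x + 2)*(x^2 + 2*x - 3) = (x - 1)*(x + 2)*(x + 3)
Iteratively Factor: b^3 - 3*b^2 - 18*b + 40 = (b + 4)*(b^2 - 7*b + 10) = (b - 5)*(b + 4)*(b - 2)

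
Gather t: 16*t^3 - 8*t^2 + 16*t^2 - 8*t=16*t^3 + 8*t^2 - 8*t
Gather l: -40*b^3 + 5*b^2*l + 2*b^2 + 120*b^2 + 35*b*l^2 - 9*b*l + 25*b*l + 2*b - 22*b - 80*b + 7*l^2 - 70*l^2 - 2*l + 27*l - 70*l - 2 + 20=-40*b^3 + 122*b^2 - 100*b + l^2*(35*b - 63) + l*(5*b^2 + 16*b - 45) + 18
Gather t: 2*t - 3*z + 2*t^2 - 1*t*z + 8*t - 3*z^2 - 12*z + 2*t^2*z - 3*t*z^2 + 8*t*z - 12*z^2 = t^2*(2*z + 2) + t*(-3*z^2 + 7*z + 10) - 15*z^2 - 15*z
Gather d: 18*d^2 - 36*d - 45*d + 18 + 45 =18*d^2 - 81*d + 63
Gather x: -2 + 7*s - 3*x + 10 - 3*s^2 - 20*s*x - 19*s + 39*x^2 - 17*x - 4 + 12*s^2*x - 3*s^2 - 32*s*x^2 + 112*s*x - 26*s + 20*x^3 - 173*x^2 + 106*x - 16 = -6*s^2 - 38*s + 20*x^3 + x^2*(-32*s - 134) + x*(12*s^2 + 92*s + 86) - 12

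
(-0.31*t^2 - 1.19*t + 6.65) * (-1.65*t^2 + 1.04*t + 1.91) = 0.5115*t^4 + 1.6411*t^3 - 12.8022*t^2 + 4.6431*t + 12.7015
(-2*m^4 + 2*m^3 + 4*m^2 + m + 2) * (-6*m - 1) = 12*m^5 - 10*m^4 - 26*m^3 - 10*m^2 - 13*m - 2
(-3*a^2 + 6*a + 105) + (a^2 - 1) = -2*a^2 + 6*a + 104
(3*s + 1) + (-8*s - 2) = -5*s - 1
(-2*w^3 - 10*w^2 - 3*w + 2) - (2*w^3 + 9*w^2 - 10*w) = -4*w^3 - 19*w^2 + 7*w + 2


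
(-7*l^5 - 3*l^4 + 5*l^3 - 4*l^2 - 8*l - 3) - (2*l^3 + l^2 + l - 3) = -7*l^5 - 3*l^4 + 3*l^3 - 5*l^2 - 9*l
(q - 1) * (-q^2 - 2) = -q^3 + q^2 - 2*q + 2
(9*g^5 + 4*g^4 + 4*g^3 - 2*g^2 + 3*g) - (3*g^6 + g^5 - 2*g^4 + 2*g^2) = -3*g^6 + 8*g^5 + 6*g^4 + 4*g^3 - 4*g^2 + 3*g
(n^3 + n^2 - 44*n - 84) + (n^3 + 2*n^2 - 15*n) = 2*n^3 + 3*n^2 - 59*n - 84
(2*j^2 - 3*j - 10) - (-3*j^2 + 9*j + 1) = 5*j^2 - 12*j - 11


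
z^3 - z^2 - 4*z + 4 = (z - 2)*(z - 1)*(z + 2)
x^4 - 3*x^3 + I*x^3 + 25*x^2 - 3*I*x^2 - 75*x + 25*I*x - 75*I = (x - 3)*(x - 5*I)*(x + I)*(x + 5*I)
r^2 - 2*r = r*(r - 2)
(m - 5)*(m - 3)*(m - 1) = m^3 - 9*m^2 + 23*m - 15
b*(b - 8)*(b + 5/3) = b^3 - 19*b^2/3 - 40*b/3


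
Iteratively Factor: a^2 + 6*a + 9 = (a + 3)*(a + 3)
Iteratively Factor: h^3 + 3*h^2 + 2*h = (h + 1)*(h^2 + 2*h) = (h + 1)*(h + 2)*(h)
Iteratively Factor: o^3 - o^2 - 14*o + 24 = (o - 3)*(o^2 + 2*o - 8) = (o - 3)*(o + 4)*(o - 2)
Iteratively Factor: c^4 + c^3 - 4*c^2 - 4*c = (c + 1)*(c^3 - 4*c) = c*(c + 1)*(c^2 - 4) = c*(c + 1)*(c + 2)*(c - 2)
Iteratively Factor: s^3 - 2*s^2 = (s)*(s^2 - 2*s) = s*(s - 2)*(s)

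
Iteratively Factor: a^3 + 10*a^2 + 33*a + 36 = (a + 4)*(a^2 + 6*a + 9) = (a + 3)*(a + 4)*(a + 3)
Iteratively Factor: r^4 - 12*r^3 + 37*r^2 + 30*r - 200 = (r - 5)*(r^3 - 7*r^2 + 2*r + 40) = (r - 5)*(r - 4)*(r^2 - 3*r - 10) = (r - 5)*(r - 4)*(r + 2)*(r - 5)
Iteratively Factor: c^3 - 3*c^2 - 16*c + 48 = (c + 4)*(c^2 - 7*c + 12) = (c - 4)*(c + 4)*(c - 3)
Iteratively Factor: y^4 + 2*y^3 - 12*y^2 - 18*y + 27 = (y + 3)*(y^3 - y^2 - 9*y + 9) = (y - 1)*(y + 3)*(y^2 - 9) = (y - 1)*(y + 3)^2*(y - 3)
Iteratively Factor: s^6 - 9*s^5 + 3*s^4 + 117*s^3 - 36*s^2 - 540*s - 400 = (s + 1)*(s^5 - 10*s^4 + 13*s^3 + 104*s^2 - 140*s - 400) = (s - 5)*(s + 1)*(s^4 - 5*s^3 - 12*s^2 + 44*s + 80) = (s - 5)^2*(s + 1)*(s^3 - 12*s - 16) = (s - 5)^2*(s - 4)*(s + 1)*(s^2 + 4*s + 4) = (s - 5)^2*(s - 4)*(s + 1)*(s + 2)*(s + 2)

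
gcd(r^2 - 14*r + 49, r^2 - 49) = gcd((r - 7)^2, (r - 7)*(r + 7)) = r - 7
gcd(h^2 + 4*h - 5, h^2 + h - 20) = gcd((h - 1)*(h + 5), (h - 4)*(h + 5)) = h + 5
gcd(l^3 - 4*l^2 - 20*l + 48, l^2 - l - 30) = l - 6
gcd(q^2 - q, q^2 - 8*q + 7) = q - 1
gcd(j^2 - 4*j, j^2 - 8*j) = j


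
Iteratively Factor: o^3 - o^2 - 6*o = (o - 3)*(o^2 + 2*o) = (o - 3)*(o + 2)*(o)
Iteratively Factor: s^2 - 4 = (s + 2)*(s - 2)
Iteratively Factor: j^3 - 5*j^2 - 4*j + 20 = (j + 2)*(j^2 - 7*j + 10) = (j - 5)*(j + 2)*(j - 2)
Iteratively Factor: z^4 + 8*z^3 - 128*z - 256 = (z + 4)*(z^3 + 4*z^2 - 16*z - 64) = (z + 4)^2*(z^2 - 16) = (z - 4)*(z + 4)^2*(z + 4)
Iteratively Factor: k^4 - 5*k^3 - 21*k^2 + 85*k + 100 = (k + 1)*(k^3 - 6*k^2 - 15*k + 100) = (k - 5)*(k + 1)*(k^2 - k - 20) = (k - 5)*(k + 1)*(k + 4)*(k - 5)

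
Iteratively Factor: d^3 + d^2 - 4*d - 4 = (d + 1)*(d^2 - 4) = (d + 1)*(d + 2)*(d - 2)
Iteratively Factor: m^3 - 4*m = (m + 2)*(m^2 - 2*m) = (m - 2)*(m + 2)*(m)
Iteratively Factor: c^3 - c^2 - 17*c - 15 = (c + 3)*(c^2 - 4*c - 5) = (c - 5)*(c + 3)*(c + 1)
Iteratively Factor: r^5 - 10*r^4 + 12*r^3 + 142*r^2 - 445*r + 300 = (r + 4)*(r^4 - 14*r^3 + 68*r^2 - 130*r + 75) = (r - 1)*(r + 4)*(r^3 - 13*r^2 + 55*r - 75) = (r - 5)*(r - 1)*(r + 4)*(r^2 - 8*r + 15) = (r - 5)^2*(r - 1)*(r + 4)*(r - 3)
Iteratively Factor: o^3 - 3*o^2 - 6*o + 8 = (o + 2)*(o^2 - 5*o + 4) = (o - 4)*(o + 2)*(o - 1)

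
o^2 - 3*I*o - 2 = (o - 2*I)*(o - I)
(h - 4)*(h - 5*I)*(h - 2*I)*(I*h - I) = I*h^4 + 7*h^3 - 5*I*h^3 - 35*h^2 - 6*I*h^2 + 28*h + 50*I*h - 40*I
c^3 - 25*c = c*(c - 5)*(c + 5)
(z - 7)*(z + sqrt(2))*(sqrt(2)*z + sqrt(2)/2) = sqrt(2)*z^3 - 13*sqrt(2)*z^2/2 + 2*z^2 - 13*z - 7*sqrt(2)*z/2 - 7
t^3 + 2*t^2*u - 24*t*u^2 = t*(t - 4*u)*(t + 6*u)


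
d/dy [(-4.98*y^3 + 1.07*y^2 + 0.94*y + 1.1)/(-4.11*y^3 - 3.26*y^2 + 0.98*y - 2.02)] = (20.6325*y^4 - 2.034*y^3 + 47.8548*y^2 + 2.8492*y - 2.9768)/(16.8921*y^6 + 26.7972*y^5 + 2.572*y^4 + 10.2148*y^3 + 14.1308*y^2 - 3.9592*y + 4.0804)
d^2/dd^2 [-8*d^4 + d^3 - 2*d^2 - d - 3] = -96*d^2 + 6*d - 4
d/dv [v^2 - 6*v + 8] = 2*v - 6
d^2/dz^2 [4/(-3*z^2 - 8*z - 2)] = 8*(9*z^2 + 24*z - 4*(3*z + 4)^2 + 6)/(3*z^2 + 8*z + 2)^3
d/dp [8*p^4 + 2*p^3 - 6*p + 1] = 32*p^3 + 6*p^2 - 6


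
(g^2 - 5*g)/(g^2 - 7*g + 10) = g/(g - 2)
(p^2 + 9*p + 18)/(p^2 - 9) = (p + 6)/(p - 3)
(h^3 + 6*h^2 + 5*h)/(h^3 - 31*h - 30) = h/(h - 6)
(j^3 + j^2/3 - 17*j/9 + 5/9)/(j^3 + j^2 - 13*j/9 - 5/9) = (3*j - 1)/(3*j + 1)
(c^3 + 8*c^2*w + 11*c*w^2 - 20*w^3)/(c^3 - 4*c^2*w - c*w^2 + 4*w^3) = (-c^2 - 9*c*w - 20*w^2)/(-c^2 + 3*c*w + 4*w^2)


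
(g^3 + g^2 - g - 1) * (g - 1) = g^4 - 2*g^2 + 1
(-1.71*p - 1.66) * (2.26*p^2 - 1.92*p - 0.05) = -3.8646*p^3 - 0.468399999999999*p^2 + 3.2727*p + 0.083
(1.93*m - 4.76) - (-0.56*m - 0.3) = 2.49*m - 4.46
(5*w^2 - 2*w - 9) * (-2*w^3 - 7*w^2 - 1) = -10*w^5 - 31*w^4 + 32*w^3 + 58*w^2 + 2*w + 9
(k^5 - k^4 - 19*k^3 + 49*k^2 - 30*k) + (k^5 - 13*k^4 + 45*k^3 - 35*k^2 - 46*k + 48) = 2*k^5 - 14*k^4 + 26*k^3 + 14*k^2 - 76*k + 48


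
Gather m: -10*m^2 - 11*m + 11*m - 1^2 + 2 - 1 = -10*m^2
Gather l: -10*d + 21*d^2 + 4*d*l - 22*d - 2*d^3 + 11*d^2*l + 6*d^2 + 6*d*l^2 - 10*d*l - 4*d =-2*d^3 + 27*d^2 + 6*d*l^2 - 36*d + l*(11*d^2 - 6*d)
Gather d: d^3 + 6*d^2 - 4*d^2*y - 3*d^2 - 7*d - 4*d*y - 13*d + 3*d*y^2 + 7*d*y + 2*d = d^3 + d^2*(3 - 4*y) + d*(3*y^2 + 3*y - 18)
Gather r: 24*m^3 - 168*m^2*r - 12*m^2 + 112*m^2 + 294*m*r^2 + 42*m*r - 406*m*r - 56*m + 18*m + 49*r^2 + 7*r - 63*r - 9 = 24*m^3 + 100*m^2 - 38*m + r^2*(294*m + 49) + r*(-168*m^2 - 364*m - 56) - 9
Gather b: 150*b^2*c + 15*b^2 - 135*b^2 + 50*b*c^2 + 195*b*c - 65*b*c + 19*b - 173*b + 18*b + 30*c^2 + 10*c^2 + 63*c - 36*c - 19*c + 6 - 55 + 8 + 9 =b^2*(150*c - 120) + b*(50*c^2 + 130*c - 136) + 40*c^2 + 8*c - 32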